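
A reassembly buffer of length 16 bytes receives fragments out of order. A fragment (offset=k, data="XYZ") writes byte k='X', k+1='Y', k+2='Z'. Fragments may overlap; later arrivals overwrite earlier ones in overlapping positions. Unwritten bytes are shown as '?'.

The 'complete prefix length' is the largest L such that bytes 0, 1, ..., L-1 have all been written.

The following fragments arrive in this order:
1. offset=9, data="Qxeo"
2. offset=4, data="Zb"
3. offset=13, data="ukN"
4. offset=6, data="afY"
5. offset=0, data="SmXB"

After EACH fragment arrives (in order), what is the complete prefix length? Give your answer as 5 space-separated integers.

Answer: 0 0 0 0 16

Derivation:
Fragment 1: offset=9 data="Qxeo" -> buffer=?????????Qxeo??? -> prefix_len=0
Fragment 2: offset=4 data="Zb" -> buffer=????Zb???Qxeo??? -> prefix_len=0
Fragment 3: offset=13 data="ukN" -> buffer=????Zb???QxeoukN -> prefix_len=0
Fragment 4: offset=6 data="afY" -> buffer=????ZbafYQxeoukN -> prefix_len=0
Fragment 5: offset=0 data="SmXB" -> buffer=SmXBZbafYQxeoukN -> prefix_len=16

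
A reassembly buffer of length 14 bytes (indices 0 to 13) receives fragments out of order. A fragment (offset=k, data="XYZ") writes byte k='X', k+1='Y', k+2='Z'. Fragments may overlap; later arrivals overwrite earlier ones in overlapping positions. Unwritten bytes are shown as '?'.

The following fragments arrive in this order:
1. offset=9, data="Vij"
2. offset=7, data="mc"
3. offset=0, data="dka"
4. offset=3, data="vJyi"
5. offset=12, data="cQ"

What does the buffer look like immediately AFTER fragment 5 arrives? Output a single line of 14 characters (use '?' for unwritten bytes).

Answer: dkavJyimcVijcQ

Derivation:
Fragment 1: offset=9 data="Vij" -> buffer=?????????Vij??
Fragment 2: offset=7 data="mc" -> buffer=???????mcVij??
Fragment 3: offset=0 data="dka" -> buffer=dka????mcVij??
Fragment 4: offset=3 data="vJyi" -> buffer=dkavJyimcVij??
Fragment 5: offset=12 data="cQ" -> buffer=dkavJyimcVijcQ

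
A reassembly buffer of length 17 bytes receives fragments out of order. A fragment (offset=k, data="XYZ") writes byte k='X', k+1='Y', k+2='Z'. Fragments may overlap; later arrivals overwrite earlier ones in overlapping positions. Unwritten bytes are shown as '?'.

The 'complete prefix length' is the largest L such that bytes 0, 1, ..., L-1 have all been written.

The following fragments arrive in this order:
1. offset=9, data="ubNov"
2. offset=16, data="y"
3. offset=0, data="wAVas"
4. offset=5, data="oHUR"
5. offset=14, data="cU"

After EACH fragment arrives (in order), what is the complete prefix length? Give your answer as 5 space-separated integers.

Fragment 1: offset=9 data="ubNov" -> buffer=?????????ubNov??? -> prefix_len=0
Fragment 2: offset=16 data="y" -> buffer=?????????ubNov??y -> prefix_len=0
Fragment 3: offset=0 data="wAVas" -> buffer=wAVas????ubNov??y -> prefix_len=5
Fragment 4: offset=5 data="oHUR" -> buffer=wAVasoHURubNov??y -> prefix_len=14
Fragment 5: offset=14 data="cU" -> buffer=wAVasoHURubNovcUy -> prefix_len=17

Answer: 0 0 5 14 17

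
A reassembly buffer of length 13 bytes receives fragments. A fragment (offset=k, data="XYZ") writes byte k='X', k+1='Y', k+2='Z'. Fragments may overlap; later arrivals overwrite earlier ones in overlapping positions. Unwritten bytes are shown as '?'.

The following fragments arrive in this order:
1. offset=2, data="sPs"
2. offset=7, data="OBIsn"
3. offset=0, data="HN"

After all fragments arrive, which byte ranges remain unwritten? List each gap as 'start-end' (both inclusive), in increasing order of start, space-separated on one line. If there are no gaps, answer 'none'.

Fragment 1: offset=2 len=3
Fragment 2: offset=7 len=5
Fragment 3: offset=0 len=2
Gaps: 5-6 12-12

Answer: 5-6 12-12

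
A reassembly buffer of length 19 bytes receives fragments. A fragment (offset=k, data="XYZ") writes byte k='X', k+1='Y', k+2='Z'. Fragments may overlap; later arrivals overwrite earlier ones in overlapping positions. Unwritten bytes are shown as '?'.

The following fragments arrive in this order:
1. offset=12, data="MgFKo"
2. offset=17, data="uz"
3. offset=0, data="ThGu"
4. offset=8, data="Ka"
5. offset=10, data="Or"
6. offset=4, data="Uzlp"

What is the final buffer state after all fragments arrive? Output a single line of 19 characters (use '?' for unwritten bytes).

Fragment 1: offset=12 data="MgFKo" -> buffer=????????????MgFKo??
Fragment 2: offset=17 data="uz" -> buffer=????????????MgFKouz
Fragment 3: offset=0 data="ThGu" -> buffer=ThGu????????MgFKouz
Fragment 4: offset=8 data="Ka" -> buffer=ThGu????Ka??MgFKouz
Fragment 5: offset=10 data="Or" -> buffer=ThGu????KaOrMgFKouz
Fragment 6: offset=4 data="Uzlp" -> buffer=ThGuUzlpKaOrMgFKouz

Answer: ThGuUzlpKaOrMgFKouz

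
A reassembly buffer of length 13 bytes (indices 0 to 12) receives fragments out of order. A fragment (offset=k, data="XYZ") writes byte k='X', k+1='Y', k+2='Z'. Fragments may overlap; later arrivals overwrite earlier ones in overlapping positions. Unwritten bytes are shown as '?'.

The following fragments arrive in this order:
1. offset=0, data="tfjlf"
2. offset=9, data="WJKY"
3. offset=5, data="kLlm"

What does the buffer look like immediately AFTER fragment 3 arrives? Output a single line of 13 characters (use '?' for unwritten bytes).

Answer: tfjlfkLlmWJKY

Derivation:
Fragment 1: offset=0 data="tfjlf" -> buffer=tfjlf????????
Fragment 2: offset=9 data="WJKY" -> buffer=tfjlf????WJKY
Fragment 3: offset=5 data="kLlm" -> buffer=tfjlfkLlmWJKY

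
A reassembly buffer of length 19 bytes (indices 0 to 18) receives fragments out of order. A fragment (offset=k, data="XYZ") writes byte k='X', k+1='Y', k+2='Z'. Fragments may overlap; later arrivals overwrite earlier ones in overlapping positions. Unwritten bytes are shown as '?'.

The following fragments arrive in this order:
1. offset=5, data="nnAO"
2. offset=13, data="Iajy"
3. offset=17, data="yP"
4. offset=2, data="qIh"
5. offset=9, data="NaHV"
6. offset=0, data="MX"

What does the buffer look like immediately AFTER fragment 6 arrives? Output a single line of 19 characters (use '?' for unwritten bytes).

Fragment 1: offset=5 data="nnAO" -> buffer=?????nnAO??????????
Fragment 2: offset=13 data="Iajy" -> buffer=?????nnAO????Iajy??
Fragment 3: offset=17 data="yP" -> buffer=?????nnAO????IajyyP
Fragment 4: offset=2 data="qIh" -> buffer=??qIhnnAO????IajyyP
Fragment 5: offset=9 data="NaHV" -> buffer=??qIhnnAONaHVIajyyP
Fragment 6: offset=0 data="MX" -> buffer=MXqIhnnAONaHVIajyyP

Answer: MXqIhnnAONaHVIajyyP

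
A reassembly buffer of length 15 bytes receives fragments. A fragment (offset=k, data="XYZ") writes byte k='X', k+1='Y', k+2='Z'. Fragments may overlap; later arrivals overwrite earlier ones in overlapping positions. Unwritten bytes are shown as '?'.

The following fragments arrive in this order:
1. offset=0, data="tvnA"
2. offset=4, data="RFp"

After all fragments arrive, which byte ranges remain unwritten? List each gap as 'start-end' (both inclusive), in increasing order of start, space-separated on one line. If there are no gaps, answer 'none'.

Answer: 7-14

Derivation:
Fragment 1: offset=0 len=4
Fragment 2: offset=4 len=3
Gaps: 7-14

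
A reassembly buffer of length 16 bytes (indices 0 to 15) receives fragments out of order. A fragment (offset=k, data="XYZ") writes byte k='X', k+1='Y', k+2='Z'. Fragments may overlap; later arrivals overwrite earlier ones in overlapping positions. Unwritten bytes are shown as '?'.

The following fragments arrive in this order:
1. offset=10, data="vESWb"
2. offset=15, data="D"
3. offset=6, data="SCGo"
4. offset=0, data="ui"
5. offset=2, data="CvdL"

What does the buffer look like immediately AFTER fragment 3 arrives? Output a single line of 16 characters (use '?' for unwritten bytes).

Answer: ??????SCGovESWbD

Derivation:
Fragment 1: offset=10 data="vESWb" -> buffer=??????????vESWb?
Fragment 2: offset=15 data="D" -> buffer=??????????vESWbD
Fragment 3: offset=6 data="SCGo" -> buffer=??????SCGovESWbD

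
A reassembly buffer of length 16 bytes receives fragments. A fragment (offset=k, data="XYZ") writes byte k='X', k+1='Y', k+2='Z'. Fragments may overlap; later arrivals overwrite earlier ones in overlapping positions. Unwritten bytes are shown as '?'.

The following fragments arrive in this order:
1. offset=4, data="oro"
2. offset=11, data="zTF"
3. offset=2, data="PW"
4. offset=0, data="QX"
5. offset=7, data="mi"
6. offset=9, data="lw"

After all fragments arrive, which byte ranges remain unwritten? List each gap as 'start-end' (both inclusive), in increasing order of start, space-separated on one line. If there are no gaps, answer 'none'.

Fragment 1: offset=4 len=3
Fragment 2: offset=11 len=3
Fragment 3: offset=2 len=2
Fragment 4: offset=0 len=2
Fragment 5: offset=7 len=2
Fragment 6: offset=9 len=2
Gaps: 14-15

Answer: 14-15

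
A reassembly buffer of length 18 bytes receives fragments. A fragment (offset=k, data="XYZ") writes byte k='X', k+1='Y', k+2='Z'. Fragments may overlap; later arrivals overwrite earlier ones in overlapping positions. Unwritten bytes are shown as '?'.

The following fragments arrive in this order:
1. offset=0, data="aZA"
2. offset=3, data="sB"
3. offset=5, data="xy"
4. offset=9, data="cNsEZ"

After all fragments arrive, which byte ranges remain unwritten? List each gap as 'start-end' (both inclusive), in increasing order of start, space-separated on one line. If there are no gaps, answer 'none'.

Answer: 7-8 14-17

Derivation:
Fragment 1: offset=0 len=3
Fragment 2: offset=3 len=2
Fragment 3: offset=5 len=2
Fragment 4: offset=9 len=5
Gaps: 7-8 14-17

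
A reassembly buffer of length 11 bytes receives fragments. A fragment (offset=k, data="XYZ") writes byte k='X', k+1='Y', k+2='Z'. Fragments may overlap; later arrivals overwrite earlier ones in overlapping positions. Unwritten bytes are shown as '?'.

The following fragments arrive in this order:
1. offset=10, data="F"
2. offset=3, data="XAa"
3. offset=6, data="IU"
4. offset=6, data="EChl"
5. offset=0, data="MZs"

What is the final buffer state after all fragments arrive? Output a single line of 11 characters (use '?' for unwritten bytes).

Answer: MZsXAaEChlF

Derivation:
Fragment 1: offset=10 data="F" -> buffer=??????????F
Fragment 2: offset=3 data="XAa" -> buffer=???XAa????F
Fragment 3: offset=6 data="IU" -> buffer=???XAaIU??F
Fragment 4: offset=6 data="EChl" -> buffer=???XAaEChlF
Fragment 5: offset=0 data="MZs" -> buffer=MZsXAaEChlF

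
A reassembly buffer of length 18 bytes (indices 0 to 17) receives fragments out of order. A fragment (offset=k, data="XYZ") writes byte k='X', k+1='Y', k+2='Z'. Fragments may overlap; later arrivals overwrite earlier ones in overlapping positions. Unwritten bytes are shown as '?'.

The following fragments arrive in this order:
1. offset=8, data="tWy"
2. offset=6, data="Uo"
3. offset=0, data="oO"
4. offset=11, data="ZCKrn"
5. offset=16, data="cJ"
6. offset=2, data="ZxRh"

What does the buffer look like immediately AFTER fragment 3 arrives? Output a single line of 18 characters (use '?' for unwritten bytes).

Fragment 1: offset=8 data="tWy" -> buffer=????????tWy???????
Fragment 2: offset=6 data="Uo" -> buffer=??????UotWy???????
Fragment 3: offset=0 data="oO" -> buffer=oO????UotWy???????

Answer: oO????UotWy???????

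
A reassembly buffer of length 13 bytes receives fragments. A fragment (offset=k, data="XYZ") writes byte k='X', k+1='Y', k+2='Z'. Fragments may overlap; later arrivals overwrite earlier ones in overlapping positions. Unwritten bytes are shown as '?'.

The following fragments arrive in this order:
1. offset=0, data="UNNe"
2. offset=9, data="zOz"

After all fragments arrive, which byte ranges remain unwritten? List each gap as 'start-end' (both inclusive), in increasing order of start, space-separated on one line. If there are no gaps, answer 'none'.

Answer: 4-8 12-12

Derivation:
Fragment 1: offset=0 len=4
Fragment 2: offset=9 len=3
Gaps: 4-8 12-12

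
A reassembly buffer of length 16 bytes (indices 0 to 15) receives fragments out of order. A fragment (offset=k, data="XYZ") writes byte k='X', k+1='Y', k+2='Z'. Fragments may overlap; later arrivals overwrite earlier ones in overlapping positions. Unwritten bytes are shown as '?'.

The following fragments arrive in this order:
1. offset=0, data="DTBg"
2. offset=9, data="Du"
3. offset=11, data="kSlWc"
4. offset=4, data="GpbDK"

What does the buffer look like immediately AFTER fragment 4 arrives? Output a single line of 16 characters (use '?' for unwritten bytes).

Fragment 1: offset=0 data="DTBg" -> buffer=DTBg????????????
Fragment 2: offset=9 data="Du" -> buffer=DTBg?????Du?????
Fragment 3: offset=11 data="kSlWc" -> buffer=DTBg?????DukSlWc
Fragment 4: offset=4 data="GpbDK" -> buffer=DTBgGpbDKDukSlWc

Answer: DTBgGpbDKDukSlWc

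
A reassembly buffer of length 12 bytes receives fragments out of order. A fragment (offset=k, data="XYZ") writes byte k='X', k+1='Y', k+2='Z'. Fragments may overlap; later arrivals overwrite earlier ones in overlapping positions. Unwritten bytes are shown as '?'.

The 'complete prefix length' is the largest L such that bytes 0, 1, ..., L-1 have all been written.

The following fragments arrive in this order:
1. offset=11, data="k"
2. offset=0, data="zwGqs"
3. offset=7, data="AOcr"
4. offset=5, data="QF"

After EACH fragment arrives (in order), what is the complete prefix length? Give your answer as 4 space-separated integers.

Fragment 1: offset=11 data="k" -> buffer=???????????k -> prefix_len=0
Fragment 2: offset=0 data="zwGqs" -> buffer=zwGqs??????k -> prefix_len=5
Fragment 3: offset=7 data="AOcr" -> buffer=zwGqs??AOcrk -> prefix_len=5
Fragment 4: offset=5 data="QF" -> buffer=zwGqsQFAOcrk -> prefix_len=12

Answer: 0 5 5 12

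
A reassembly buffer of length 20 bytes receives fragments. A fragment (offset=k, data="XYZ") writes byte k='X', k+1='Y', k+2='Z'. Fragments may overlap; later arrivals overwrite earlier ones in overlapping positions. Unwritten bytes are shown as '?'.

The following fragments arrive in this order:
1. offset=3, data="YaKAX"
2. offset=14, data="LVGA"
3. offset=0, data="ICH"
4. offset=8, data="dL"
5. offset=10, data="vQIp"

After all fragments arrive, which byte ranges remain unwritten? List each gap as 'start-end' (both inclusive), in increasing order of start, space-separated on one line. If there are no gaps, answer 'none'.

Answer: 18-19

Derivation:
Fragment 1: offset=3 len=5
Fragment 2: offset=14 len=4
Fragment 3: offset=0 len=3
Fragment 4: offset=8 len=2
Fragment 5: offset=10 len=4
Gaps: 18-19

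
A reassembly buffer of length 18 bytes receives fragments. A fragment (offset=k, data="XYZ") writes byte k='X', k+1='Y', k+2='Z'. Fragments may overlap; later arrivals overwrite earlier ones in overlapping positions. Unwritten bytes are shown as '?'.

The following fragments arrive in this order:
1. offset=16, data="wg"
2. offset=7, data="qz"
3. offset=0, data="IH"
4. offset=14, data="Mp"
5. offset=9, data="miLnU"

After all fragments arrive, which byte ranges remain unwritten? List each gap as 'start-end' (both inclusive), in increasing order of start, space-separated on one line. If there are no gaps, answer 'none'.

Answer: 2-6

Derivation:
Fragment 1: offset=16 len=2
Fragment 2: offset=7 len=2
Fragment 3: offset=0 len=2
Fragment 4: offset=14 len=2
Fragment 5: offset=9 len=5
Gaps: 2-6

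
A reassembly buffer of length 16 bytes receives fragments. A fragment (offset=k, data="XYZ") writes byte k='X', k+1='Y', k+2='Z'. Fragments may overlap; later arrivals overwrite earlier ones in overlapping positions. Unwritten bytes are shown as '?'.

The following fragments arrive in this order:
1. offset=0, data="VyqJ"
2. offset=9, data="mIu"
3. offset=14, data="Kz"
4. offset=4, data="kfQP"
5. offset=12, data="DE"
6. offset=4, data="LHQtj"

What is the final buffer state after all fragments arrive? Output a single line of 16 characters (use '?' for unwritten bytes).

Answer: VyqJLHQtjmIuDEKz

Derivation:
Fragment 1: offset=0 data="VyqJ" -> buffer=VyqJ????????????
Fragment 2: offset=9 data="mIu" -> buffer=VyqJ?????mIu????
Fragment 3: offset=14 data="Kz" -> buffer=VyqJ?????mIu??Kz
Fragment 4: offset=4 data="kfQP" -> buffer=VyqJkfQP?mIu??Kz
Fragment 5: offset=12 data="DE" -> buffer=VyqJkfQP?mIuDEKz
Fragment 6: offset=4 data="LHQtj" -> buffer=VyqJLHQtjmIuDEKz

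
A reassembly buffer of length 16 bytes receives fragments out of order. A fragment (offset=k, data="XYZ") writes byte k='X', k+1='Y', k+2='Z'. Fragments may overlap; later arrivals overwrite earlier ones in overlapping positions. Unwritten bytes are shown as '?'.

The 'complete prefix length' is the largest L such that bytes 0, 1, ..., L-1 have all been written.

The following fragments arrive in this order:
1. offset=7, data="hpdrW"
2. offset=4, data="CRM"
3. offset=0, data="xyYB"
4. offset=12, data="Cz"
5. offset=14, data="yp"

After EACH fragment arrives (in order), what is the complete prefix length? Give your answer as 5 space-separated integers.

Answer: 0 0 12 14 16

Derivation:
Fragment 1: offset=7 data="hpdrW" -> buffer=???????hpdrW???? -> prefix_len=0
Fragment 2: offset=4 data="CRM" -> buffer=????CRMhpdrW???? -> prefix_len=0
Fragment 3: offset=0 data="xyYB" -> buffer=xyYBCRMhpdrW???? -> prefix_len=12
Fragment 4: offset=12 data="Cz" -> buffer=xyYBCRMhpdrWCz?? -> prefix_len=14
Fragment 5: offset=14 data="yp" -> buffer=xyYBCRMhpdrWCzyp -> prefix_len=16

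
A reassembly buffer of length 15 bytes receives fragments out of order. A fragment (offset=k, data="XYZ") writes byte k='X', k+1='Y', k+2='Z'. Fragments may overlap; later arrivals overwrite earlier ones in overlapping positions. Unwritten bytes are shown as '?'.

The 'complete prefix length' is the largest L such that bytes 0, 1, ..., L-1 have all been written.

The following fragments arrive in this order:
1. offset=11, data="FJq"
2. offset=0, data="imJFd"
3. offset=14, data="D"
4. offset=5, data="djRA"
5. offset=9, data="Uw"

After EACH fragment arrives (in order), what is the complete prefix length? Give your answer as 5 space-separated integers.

Fragment 1: offset=11 data="FJq" -> buffer=???????????FJq? -> prefix_len=0
Fragment 2: offset=0 data="imJFd" -> buffer=imJFd??????FJq? -> prefix_len=5
Fragment 3: offset=14 data="D" -> buffer=imJFd??????FJqD -> prefix_len=5
Fragment 4: offset=5 data="djRA" -> buffer=imJFddjRA??FJqD -> prefix_len=9
Fragment 5: offset=9 data="Uw" -> buffer=imJFddjRAUwFJqD -> prefix_len=15

Answer: 0 5 5 9 15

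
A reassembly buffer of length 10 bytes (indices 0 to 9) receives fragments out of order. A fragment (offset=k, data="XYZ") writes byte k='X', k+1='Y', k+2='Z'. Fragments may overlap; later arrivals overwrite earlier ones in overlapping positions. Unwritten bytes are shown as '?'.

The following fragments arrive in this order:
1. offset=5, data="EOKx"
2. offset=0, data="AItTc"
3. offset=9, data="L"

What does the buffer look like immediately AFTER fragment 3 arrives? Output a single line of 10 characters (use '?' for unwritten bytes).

Fragment 1: offset=5 data="EOKx" -> buffer=?????EOKx?
Fragment 2: offset=0 data="AItTc" -> buffer=AItTcEOKx?
Fragment 3: offset=9 data="L" -> buffer=AItTcEOKxL

Answer: AItTcEOKxL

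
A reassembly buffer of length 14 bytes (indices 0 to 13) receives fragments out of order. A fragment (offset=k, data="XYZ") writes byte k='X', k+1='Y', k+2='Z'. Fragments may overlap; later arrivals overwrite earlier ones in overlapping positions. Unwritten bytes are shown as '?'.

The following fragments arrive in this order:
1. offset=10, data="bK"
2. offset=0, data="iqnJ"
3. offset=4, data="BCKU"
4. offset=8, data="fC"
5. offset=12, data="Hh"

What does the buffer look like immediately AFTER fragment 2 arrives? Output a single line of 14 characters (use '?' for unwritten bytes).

Fragment 1: offset=10 data="bK" -> buffer=??????????bK??
Fragment 2: offset=0 data="iqnJ" -> buffer=iqnJ??????bK??

Answer: iqnJ??????bK??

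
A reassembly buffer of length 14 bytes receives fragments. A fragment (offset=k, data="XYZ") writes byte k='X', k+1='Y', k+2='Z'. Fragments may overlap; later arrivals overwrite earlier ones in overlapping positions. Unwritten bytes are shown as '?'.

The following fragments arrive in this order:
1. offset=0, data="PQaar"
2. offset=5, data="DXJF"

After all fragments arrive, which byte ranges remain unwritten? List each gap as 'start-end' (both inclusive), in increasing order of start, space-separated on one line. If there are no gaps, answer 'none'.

Fragment 1: offset=0 len=5
Fragment 2: offset=5 len=4
Gaps: 9-13

Answer: 9-13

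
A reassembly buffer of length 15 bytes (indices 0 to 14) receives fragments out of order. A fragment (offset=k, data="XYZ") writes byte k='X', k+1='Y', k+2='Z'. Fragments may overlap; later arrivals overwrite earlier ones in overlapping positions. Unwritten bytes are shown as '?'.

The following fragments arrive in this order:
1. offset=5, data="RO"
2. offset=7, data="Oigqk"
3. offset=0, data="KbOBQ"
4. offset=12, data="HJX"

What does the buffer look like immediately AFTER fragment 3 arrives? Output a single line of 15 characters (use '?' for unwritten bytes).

Answer: KbOBQROOigqk???

Derivation:
Fragment 1: offset=5 data="RO" -> buffer=?????RO????????
Fragment 2: offset=7 data="Oigqk" -> buffer=?????ROOigqk???
Fragment 3: offset=0 data="KbOBQ" -> buffer=KbOBQROOigqk???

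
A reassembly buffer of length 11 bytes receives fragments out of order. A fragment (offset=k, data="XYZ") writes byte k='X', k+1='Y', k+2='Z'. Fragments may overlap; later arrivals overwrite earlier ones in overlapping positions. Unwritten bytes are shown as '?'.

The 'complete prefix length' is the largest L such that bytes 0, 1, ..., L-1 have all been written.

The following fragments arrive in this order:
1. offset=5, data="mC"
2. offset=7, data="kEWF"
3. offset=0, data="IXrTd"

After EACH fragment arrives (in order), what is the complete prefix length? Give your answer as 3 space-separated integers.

Fragment 1: offset=5 data="mC" -> buffer=?????mC???? -> prefix_len=0
Fragment 2: offset=7 data="kEWF" -> buffer=?????mCkEWF -> prefix_len=0
Fragment 3: offset=0 data="IXrTd" -> buffer=IXrTdmCkEWF -> prefix_len=11

Answer: 0 0 11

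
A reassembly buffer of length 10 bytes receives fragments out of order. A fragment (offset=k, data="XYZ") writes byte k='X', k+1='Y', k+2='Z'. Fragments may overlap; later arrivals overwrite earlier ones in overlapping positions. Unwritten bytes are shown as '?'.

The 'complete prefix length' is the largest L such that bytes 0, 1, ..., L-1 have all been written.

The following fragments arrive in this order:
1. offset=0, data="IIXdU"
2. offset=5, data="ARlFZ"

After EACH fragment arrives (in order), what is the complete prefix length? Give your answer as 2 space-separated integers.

Fragment 1: offset=0 data="IIXdU" -> buffer=IIXdU????? -> prefix_len=5
Fragment 2: offset=5 data="ARlFZ" -> buffer=IIXdUARlFZ -> prefix_len=10

Answer: 5 10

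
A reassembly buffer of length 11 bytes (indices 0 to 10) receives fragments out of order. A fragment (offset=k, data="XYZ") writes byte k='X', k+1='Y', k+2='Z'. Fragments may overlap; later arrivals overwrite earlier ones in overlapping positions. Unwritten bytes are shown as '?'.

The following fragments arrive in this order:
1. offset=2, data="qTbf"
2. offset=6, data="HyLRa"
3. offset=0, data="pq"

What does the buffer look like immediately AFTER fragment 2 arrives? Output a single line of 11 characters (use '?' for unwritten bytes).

Answer: ??qTbfHyLRa

Derivation:
Fragment 1: offset=2 data="qTbf" -> buffer=??qTbf?????
Fragment 2: offset=6 data="HyLRa" -> buffer=??qTbfHyLRa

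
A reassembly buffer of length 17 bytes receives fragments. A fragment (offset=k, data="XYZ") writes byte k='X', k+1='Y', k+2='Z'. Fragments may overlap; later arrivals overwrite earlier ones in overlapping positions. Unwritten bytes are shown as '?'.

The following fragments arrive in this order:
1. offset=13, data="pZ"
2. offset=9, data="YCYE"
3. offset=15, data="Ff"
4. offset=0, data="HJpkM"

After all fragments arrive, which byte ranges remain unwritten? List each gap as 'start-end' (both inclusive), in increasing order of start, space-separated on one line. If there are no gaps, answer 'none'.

Fragment 1: offset=13 len=2
Fragment 2: offset=9 len=4
Fragment 3: offset=15 len=2
Fragment 4: offset=0 len=5
Gaps: 5-8

Answer: 5-8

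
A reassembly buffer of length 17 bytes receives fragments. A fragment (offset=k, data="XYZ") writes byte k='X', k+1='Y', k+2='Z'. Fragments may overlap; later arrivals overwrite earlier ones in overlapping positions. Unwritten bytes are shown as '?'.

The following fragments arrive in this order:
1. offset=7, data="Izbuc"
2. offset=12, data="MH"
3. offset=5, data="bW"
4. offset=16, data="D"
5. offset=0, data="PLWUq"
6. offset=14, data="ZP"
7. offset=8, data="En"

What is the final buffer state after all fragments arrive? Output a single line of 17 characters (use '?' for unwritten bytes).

Answer: PLWUqbWIEnucMHZPD

Derivation:
Fragment 1: offset=7 data="Izbuc" -> buffer=???????Izbuc?????
Fragment 2: offset=12 data="MH" -> buffer=???????IzbucMH???
Fragment 3: offset=5 data="bW" -> buffer=?????bWIzbucMH???
Fragment 4: offset=16 data="D" -> buffer=?????bWIzbucMH??D
Fragment 5: offset=0 data="PLWUq" -> buffer=PLWUqbWIzbucMH??D
Fragment 6: offset=14 data="ZP" -> buffer=PLWUqbWIzbucMHZPD
Fragment 7: offset=8 data="En" -> buffer=PLWUqbWIEnucMHZPD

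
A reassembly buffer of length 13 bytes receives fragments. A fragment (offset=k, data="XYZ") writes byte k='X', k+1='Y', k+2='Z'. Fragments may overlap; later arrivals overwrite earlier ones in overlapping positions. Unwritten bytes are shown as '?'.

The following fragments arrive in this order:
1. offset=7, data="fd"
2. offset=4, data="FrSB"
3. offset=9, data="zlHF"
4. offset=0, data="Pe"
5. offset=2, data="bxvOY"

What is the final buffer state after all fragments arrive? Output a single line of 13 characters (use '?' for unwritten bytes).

Answer: PebxvOYBdzlHF

Derivation:
Fragment 1: offset=7 data="fd" -> buffer=???????fd????
Fragment 2: offset=4 data="FrSB" -> buffer=????FrSBd????
Fragment 3: offset=9 data="zlHF" -> buffer=????FrSBdzlHF
Fragment 4: offset=0 data="Pe" -> buffer=Pe??FrSBdzlHF
Fragment 5: offset=2 data="bxvOY" -> buffer=PebxvOYBdzlHF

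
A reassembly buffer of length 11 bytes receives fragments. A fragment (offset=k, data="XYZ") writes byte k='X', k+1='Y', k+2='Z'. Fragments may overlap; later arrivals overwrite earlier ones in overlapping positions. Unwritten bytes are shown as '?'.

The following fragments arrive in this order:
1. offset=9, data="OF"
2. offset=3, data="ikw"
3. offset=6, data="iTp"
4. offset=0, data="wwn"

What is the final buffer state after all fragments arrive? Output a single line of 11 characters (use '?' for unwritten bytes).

Fragment 1: offset=9 data="OF" -> buffer=?????????OF
Fragment 2: offset=3 data="ikw" -> buffer=???ikw???OF
Fragment 3: offset=6 data="iTp" -> buffer=???ikwiTpOF
Fragment 4: offset=0 data="wwn" -> buffer=wwnikwiTpOF

Answer: wwnikwiTpOF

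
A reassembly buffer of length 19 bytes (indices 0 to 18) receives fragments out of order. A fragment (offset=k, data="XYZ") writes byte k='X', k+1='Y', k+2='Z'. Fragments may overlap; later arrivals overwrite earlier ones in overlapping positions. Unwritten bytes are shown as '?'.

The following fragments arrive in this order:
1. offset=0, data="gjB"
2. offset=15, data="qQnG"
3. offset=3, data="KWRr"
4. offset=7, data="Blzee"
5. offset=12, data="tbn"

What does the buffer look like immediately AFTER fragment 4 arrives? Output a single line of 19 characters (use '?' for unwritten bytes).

Fragment 1: offset=0 data="gjB" -> buffer=gjB????????????????
Fragment 2: offset=15 data="qQnG" -> buffer=gjB????????????qQnG
Fragment 3: offset=3 data="KWRr" -> buffer=gjBKWRr????????qQnG
Fragment 4: offset=7 data="Blzee" -> buffer=gjBKWRrBlzee???qQnG

Answer: gjBKWRrBlzee???qQnG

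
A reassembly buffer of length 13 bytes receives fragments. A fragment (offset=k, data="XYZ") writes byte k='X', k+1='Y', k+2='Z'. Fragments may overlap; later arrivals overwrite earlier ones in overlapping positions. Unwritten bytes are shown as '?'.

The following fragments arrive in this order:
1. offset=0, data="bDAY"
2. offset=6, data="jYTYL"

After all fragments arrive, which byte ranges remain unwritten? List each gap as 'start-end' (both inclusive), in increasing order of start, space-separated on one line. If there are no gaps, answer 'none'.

Fragment 1: offset=0 len=4
Fragment 2: offset=6 len=5
Gaps: 4-5 11-12

Answer: 4-5 11-12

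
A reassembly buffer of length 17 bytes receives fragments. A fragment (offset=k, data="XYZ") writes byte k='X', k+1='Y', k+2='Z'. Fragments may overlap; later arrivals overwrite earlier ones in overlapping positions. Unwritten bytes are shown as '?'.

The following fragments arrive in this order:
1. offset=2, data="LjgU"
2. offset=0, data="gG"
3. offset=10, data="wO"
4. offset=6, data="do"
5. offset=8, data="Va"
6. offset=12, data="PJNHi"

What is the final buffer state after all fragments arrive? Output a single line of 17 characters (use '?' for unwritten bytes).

Fragment 1: offset=2 data="LjgU" -> buffer=??LjgU???????????
Fragment 2: offset=0 data="gG" -> buffer=gGLjgU???????????
Fragment 3: offset=10 data="wO" -> buffer=gGLjgU????wO?????
Fragment 4: offset=6 data="do" -> buffer=gGLjgUdo??wO?????
Fragment 5: offset=8 data="Va" -> buffer=gGLjgUdoVawO?????
Fragment 6: offset=12 data="PJNHi" -> buffer=gGLjgUdoVawOPJNHi

Answer: gGLjgUdoVawOPJNHi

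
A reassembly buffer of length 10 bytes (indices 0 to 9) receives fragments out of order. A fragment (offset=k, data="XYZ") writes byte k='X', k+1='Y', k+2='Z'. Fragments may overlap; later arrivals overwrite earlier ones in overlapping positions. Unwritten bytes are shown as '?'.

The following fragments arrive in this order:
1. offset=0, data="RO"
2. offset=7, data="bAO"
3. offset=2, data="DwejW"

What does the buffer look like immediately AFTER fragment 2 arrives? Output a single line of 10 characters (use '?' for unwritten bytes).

Fragment 1: offset=0 data="RO" -> buffer=RO????????
Fragment 2: offset=7 data="bAO" -> buffer=RO?????bAO

Answer: RO?????bAO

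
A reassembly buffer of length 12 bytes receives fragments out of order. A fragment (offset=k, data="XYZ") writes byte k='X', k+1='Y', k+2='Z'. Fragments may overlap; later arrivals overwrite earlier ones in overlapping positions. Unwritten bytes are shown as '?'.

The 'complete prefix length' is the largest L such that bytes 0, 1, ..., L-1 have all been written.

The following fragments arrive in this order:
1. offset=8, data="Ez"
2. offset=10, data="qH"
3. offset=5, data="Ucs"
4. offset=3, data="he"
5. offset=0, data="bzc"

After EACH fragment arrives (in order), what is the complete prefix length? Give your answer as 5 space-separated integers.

Fragment 1: offset=8 data="Ez" -> buffer=????????Ez?? -> prefix_len=0
Fragment 2: offset=10 data="qH" -> buffer=????????EzqH -> prefix_len=0
Fragment 3: offset=5 data="Ucs" -> buffer=?????UcsEzqH -> prefix_len=0
Fragment 4: offset=3 data="he" -> buffer=???heUcsEzqH -> prefix_len=0
Fragment 5: offset=0 data="bzc" -> buffer=bzcheUcsEzqH -> prefix_len=12

Answer: 0 0 0 0 12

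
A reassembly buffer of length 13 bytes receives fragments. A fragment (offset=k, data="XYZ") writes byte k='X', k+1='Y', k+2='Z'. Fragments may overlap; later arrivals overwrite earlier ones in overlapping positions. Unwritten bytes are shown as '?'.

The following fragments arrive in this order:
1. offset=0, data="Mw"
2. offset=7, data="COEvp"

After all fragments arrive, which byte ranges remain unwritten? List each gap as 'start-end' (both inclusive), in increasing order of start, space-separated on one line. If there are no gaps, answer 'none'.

Fragment 1: offset=0 len=2
Fragment 2: offset=7 len=5
Gaps: 2-6 12-12

Answer: 2-6 12-12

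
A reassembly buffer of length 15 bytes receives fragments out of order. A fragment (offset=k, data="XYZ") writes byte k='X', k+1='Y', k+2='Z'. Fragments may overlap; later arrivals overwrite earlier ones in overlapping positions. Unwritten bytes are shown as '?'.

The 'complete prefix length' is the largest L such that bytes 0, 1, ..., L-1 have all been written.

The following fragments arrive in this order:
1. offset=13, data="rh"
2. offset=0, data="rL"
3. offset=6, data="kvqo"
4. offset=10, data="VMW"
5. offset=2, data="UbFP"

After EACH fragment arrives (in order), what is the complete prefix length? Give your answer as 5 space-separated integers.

Fragment 1: offset=13 data="rh" -> buffer=?????????????rh -> prefix_len=0
Fragment 2: offset=0 data="rL" -> buffer=rL???????????rh -> prefix_len=2
Fragment 3: offset=6 data="kvqo" -> buffer=rL????kvqo???rh -> prefix_len=2
Fragment 4: offset=10 data="VMW" -> buffer=rL????kvqoVMWrh -> prefix_len=2
Fragment 5: offset=2 data="UbFP" -> buffer=rLUbFPkvqoVMWrh -> prefix_len=15

Answer: 0 2 2 2 15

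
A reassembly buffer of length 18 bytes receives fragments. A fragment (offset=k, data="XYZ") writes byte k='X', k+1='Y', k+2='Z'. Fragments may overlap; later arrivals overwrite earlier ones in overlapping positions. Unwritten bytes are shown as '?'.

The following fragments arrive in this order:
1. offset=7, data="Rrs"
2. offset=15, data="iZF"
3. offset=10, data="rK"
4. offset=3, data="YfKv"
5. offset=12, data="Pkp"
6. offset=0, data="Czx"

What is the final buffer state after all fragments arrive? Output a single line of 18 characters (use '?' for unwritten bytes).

Fragment 1: offset=7 data="Rrs" -> buffer=???????Rrs????????
Fragment 2: offset=15 data="iZF" -> buffer=???????Rrs?????iZF
Fragment 3: offset=10 data="rK" -> buffer=???????RrsrK???iZF
Fragment 4: offset=3 data="YfKv" -> buffer=???YfKvRrsrK???iZF
Fragment 5: offset=12 data="Pkp" -> buffer=???YfKvRrsrKPkpiZF
Fragment 6: offset=0 data="Czx" -> buffer=CzxYfKvRrsrKPkpiZF

Answer: CzxYfKvRrsrKPkpiZF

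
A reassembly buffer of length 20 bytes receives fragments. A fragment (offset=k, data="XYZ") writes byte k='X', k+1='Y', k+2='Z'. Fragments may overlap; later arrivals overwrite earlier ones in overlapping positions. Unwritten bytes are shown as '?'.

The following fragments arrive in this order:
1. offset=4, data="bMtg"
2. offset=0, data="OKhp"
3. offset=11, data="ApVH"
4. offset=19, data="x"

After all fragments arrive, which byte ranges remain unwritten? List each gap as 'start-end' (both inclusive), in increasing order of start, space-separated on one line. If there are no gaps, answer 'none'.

Answer: 8-10 15-18

Derivation:
Fragment 1: offset=4 len=4
Fragment 2: offset=0 len=4
Fragment 3: offset=11 len=4
Fragment 4: offset=19 len=1
Gaps: 8-10 15-18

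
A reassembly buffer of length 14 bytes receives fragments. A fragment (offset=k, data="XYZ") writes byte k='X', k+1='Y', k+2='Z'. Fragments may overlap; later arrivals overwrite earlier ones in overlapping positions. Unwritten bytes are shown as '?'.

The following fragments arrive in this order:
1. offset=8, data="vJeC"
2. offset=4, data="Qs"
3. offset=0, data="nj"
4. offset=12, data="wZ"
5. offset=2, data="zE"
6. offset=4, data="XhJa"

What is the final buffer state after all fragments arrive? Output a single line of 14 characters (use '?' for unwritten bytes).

Fragment 1: offset=8 data="vJeC" -> buffer=????????vJeC??
Fragment 2: offset=4 data="Qs" -> buffer=????Qs??vJeC??
Fragment 3: offset=0 data="nj" -> buffer=nj??Qs??vJeC??
Fragment 4: offset=12 data="wZ" -> buffer=nj??Qs??vJeCwZ
Fragment 5: offset=2 data="zE" -> buffer=njzEQs??vJeCwZ
Fragment 6: offset=4 data="XhJa" -> buffer=njzEXhJavJeCwZ

Answer: njzEXhJavJeCwZ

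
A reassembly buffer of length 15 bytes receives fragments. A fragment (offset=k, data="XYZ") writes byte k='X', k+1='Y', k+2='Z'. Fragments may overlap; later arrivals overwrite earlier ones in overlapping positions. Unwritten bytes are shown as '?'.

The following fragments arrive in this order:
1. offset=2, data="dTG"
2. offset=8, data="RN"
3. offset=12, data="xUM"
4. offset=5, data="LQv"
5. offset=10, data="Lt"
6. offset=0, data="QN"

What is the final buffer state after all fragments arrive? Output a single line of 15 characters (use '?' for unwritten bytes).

Answer: QNdTGLQvRNLtxUM

Derivation:
Fragment 1: offset=2 data="dTG" -> buffer=??dTG??????????
Fragment 2: offset=8 data="RN" -> buffer=??dTG???RN?????
Fragment 3: offset=12 data="xUM" -> buffer=??dTG???RN??xUM
Fragment 4: offset=5 data="LQv" -> buffer=??dTGLQvRN??xUM
Fragment 5: offset=10 data="Lt" -> buffer=??dTGLQvRNLtxUM
Fragment 6: offset=0 data="QN" -> buffer=QNdTGLQvRNLtxUM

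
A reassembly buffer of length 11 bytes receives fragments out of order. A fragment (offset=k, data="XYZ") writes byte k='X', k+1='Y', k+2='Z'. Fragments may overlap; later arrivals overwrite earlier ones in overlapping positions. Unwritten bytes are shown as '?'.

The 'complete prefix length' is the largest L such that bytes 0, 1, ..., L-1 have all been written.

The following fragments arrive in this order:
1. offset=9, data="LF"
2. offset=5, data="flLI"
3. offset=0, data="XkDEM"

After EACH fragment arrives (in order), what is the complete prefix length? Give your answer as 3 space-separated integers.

Answer: 0 0 11

Derivation:
Fragment 1: offset=9 data="LF" -> buffer=?????????LF -> prefix_len=0
Fragment 2: offset=5 data="flLI" -> buffer=?????flLILF -> prefix_len=0
Fragment 3: offset=0 data="XkDEM" -> buffer=XkDEMflLILF -> prefix_len=11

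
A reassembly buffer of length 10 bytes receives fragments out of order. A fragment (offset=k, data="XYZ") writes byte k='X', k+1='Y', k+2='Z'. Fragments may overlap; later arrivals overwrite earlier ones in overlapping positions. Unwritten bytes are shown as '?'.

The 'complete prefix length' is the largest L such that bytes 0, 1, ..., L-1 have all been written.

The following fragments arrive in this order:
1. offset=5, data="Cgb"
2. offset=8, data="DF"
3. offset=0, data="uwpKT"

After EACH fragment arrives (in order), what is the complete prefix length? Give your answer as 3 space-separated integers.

Fragment 1: offset=5 data="Cgb" -> buffer=?????Cgb?? -> prefix_len=0
Fragment 2: offset=8 data="DF" -> buffer=?????CgbDF -> prefix_len=0
Fragment 3: offset=0 data="uwpKT" -> buffer=uwpKTCgbDF -> prefix_len=10

Answer: 0 0 10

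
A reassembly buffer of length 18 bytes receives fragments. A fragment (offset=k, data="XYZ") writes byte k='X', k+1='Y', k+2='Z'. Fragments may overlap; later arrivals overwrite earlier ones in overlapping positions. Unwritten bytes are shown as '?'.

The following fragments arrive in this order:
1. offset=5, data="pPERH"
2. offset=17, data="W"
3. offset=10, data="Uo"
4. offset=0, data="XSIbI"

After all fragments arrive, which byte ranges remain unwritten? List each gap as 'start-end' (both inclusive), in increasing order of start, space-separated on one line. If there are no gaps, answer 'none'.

Answer: 12-16

Derivation:
Fragment 1: offset=5 len=5
Fragment 2: offset=17 len=1
Fragment 3: offset=10 len=2
Fragment 4: offset=0 len=5
Gaps: 12-16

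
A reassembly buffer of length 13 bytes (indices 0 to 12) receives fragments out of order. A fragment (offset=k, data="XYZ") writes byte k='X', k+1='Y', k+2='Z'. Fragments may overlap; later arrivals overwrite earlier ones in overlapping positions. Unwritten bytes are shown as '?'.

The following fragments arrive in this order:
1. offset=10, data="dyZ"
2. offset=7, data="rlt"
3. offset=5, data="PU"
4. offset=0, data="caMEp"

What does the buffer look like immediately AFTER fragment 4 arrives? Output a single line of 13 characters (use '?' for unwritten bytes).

Answer: caMEpPUrltdyZ

Derivation:
Fragment 1: offset=10 data="dyZ" -> buffer=??????????dyZ
Fragment 2: offset=7 data="rlt" -> buffer=???????rltdyZ
Fragment 3: offset=5 data="PU" -> buffer=?????PUrltdyZ
Fragment 4: offset=0 data="caMEp" -> buffer=caMEpPUrltdyZ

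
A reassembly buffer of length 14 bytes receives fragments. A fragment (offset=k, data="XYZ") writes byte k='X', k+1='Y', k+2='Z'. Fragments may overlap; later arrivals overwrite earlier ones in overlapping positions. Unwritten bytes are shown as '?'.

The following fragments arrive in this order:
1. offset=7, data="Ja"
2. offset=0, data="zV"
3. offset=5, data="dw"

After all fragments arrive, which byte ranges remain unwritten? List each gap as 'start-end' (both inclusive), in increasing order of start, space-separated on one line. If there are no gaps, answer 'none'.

Answer: 2-4 9-13

Derivation:
Fragment 1: offset=7 len=2
Fragment 2: offset=0 len=2
Fragment 3: offset=5 len=2
Gaps: 2-4 9-13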